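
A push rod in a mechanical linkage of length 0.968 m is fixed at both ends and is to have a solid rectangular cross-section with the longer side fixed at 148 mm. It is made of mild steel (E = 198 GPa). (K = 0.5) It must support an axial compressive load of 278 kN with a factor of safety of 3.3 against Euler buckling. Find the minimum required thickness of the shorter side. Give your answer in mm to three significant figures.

Required P_cr = n·P = 3.3 × 278 = 917.4 kN
L_e = K·L = 0.5 × 0.968 = 0.4840 m
Required I = P_cr·L_e²/(π²E) = 9.174×10^5 × 0.4840² / (π² × 1.98×10^11) = 1.100×10^-7 m⁴
I_req = 1.100×10^5 mm⁴
Rectangle, weak axis: I_min = h·b³/12 with h = 148 mm fixed  ⇒  b = (12I/h)^(1/3) = 20.7 mm

b ≈ 20.7 mm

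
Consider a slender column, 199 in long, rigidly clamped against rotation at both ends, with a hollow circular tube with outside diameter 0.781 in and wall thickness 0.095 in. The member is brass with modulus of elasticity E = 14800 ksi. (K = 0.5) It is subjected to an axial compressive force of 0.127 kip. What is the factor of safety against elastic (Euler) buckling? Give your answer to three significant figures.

n ≈ 1.43

Inner diameter d_i = 0.781 − 2×0.095 = 0.5910 in
I = π(d_o⁴ − d_i⁴)/64 = π(0.781⁴ − 0.5910⁴)/64 = 1.227×10^-2 in⁴
Effective length L_e = K·L = 0.5 × 199 = 99.50 in
P_cr = π²EI / L_e² = π² × 14800×10³ × 1.227×10^-2 / 99.50² = 181.1 lb
Factor of safety n = P_cr / P = 0.18110 / 0.127 = 1.43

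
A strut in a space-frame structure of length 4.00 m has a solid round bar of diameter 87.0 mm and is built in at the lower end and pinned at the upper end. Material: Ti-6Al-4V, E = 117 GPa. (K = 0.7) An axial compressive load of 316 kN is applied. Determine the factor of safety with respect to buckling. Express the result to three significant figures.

I = πd⁴/64 = π×87.0⁴/64 = 2.812×10^6 mm⁴
I = 2.812×10^6 mm⁴ = 2.812×10^-6 m⁴
Effective length L_e = K·L = 0.7 × 4.00 = 2.800 m
P_cr = π²EI / L_e² = π² × 117×10⁹ × 2.812×10^-6 / 2.800² = 4.142×10^5 N
Factor of safety n = P_cr / P = 414.21 / 316 = 1.31

n ≈ 1.31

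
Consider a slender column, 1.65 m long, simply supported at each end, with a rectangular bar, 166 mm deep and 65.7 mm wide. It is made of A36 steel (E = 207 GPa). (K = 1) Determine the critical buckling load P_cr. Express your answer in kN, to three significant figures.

P_cr ≈ 2940 kN

Buckling occurs about the weak axis: I_min = h·b³/12 with b = 65.7 mm (the shorter side).
I_min = 166×65.7³/12 = 3.923×10^6 mm⁴
I = 3.923×10^6 mm⁴ = 3.923×10^-6 m⁴
Effective length L_e = K·L = 1 × 1.65 = 1.650 m
P_cr = π²EI / L_e² = π² × 207×10⁹ × 3.923×10^-6 / 1.650² = 2.944×10^6 N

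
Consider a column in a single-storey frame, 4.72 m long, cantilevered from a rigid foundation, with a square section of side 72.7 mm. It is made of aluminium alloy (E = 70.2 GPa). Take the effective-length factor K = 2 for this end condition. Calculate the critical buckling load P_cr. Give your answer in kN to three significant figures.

I = a⁴/12 = 72.7⁴/12 = 2.328×10^6 mm⁴
I = 2.328×10^6 mm⁴ = 2.328×10^-6 m⁴
Effective length L_e = K·L = 2 × 4.72 = 9.440 m
P_cr = π²EI / L_e² = π² × 70.2×10⁹ × 2.328×10^-6 / 9.440² = 1.810×10^4 N

P_cr ≈ 18.1 kN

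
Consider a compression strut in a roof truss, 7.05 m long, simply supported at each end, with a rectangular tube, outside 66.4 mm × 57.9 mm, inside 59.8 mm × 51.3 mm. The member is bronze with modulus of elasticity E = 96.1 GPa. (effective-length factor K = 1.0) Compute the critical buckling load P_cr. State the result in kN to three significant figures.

P_cr ≈ 7.66 kN

Weak-axis I_min = (h_o·b_o³ − h_i·b_i³)/12 with b_o = 57.9, b_i = 51.30 mm (shorter outer/inner sides).
I_min = (66.4×57.9³ − 59.80×51.30³)/12 = 4.013×10^5 mm⁴
I = 4.013×10^5 mm⁴ = 4.013×10^-7 m⁴
Effective length L_e = K·L = 1 × 7.05 = 7.050 m
P_cr = π²EI / L_e² = π² × 96.1×10⁹ × 4.013×10^-7 / 7.050² = 7.657×10^3 N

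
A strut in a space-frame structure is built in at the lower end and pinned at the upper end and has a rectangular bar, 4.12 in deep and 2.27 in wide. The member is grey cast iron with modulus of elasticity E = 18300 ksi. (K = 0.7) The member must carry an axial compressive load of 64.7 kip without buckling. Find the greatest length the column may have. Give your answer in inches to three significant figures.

Buckling occurs about the weak axis: I_min = h·b³/12 with b = 2.27 in (the shorter side).
I_min = 4.12×2.27³/12 = 4.016 in⁴
At the buckling limit P_cr = P = 6.470×10^4 lb
From P_cr = π²EI/(K·L)²:  L = (1/K)·√(π²EI/P_cr) = (1/0.7)·√(π²×1.83×10^7×4.016/6.470×10^4)
L = 151 in

L_max ≈ 151 in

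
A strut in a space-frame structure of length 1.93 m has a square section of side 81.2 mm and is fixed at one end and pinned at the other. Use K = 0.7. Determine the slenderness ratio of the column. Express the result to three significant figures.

λ ≈ 57.6

I = a⁴/12 = 81.2⁴/12 = 3.623×10^6 mm⁴
A = 6.593×10^3 mm²;  r_min = √(I/A) = √(3.623×10^6/6.593×10^3) = 23.44 mm
L_e = K·L = 0.7 × 1.93 m = 1.351 m = 1351.0 mm
λ = L_e / r_min = 1351.0 / 23.44 = 57.6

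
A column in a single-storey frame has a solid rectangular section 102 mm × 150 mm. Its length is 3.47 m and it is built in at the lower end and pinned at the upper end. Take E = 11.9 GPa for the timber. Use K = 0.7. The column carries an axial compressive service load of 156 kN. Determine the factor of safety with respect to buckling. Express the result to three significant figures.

Buckling occurs about the weak axis: I_min = h·b³/12 with b = 102 mm (the shorter side).
I_min = 150×102³/12 = 1.327×10^7 mm⁴
I = 1.327×10^7 mm⁴ = 1.327×10^-5 m⁴
Effective length L_e = K·L = 0.7 × 3.47 = 2.429 m
P_cr = π²EI / L_e² = π² × 11.9×10⁹ × 1.327×10^-5 / 2.429² = 2.641×10^5 N
Factor of safety n = P_cr / P = 264.06 / 156 = 1.69

n ≈ 1.69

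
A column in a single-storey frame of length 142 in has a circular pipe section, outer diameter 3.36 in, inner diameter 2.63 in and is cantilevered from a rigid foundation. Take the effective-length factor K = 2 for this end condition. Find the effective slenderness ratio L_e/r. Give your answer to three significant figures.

λ ≈ 266

d_o = 3.36 in, d_i = 2.63 in
I = π(d_o⁴ − d_i⁴)/64 = π(3.36⁴ − 2.630⁴)/64 = 3.908 in⁴
A = 3.434 in²;  r_min = √(I/A) = √(3.908/3.434) = 1.067 in
L_e = K·L = 2 × 142 = 284.0 in
λ = L_e / r_min = 284.00 / 1.067 = 266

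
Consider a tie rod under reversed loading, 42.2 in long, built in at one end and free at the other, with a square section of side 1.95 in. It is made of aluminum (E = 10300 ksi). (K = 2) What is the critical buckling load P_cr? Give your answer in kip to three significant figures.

I = a⁴/12 = 1.95⁴/12 = 1.205 in⁴
Effective length L_e = K·L = 2 × 42.2 = 84.40 in
P_cr = π²EI / L_e² = π² × 10300×10³ × 1.205 / 84.40² = 1.720×10^4 lb

P_cr ≈ 17.2 kip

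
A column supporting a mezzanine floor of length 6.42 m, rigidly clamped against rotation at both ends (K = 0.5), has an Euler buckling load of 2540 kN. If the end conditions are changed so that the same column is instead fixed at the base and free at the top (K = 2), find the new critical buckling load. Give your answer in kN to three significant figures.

P_cr ∝ 1/K², so P_cr,new = P_cr,old × (K_old/K_new)² = 2540 × (0.5/2)²
= 2540 × 0.06250 = 159 kN

P_cr ≈ 159 kN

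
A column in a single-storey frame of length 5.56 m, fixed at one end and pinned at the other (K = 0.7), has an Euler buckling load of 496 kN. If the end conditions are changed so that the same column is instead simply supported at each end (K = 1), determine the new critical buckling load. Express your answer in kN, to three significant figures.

P_cr ≈ 243 kN

P_cr ∝ 1/K², so P_cr,new = P_cr,old × (K_old/K_new)² = 496 × (0.7/1)²
= 496 × 0.4900 = 243 kN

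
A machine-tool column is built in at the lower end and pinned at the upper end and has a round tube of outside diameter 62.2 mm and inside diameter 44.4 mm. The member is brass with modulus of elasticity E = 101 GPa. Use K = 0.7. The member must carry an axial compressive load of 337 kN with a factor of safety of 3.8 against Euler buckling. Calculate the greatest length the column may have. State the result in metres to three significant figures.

L_max ≈ 0.930 m

d_o = 62.2 mm, d_i = 44.4 mm
I = π(d_o⁴ − d_i⁴)/64 = π(62.2⁴ − 44.40⁴)/64 = 5.440×10^5 mm⁴
I = 5.440×10^-7 m⁴
Required critical load P_cr = n·P = 3.8 × 337 = 1281 kN = 1.281×10^6 N
From P_cr = π²EI/(K·L)²:  L = (1/K)·√(π²EI/P_cr) = (1/0.7)·√(π²×1.01×10^11×5.440×10^-7/1.281×10^6)
L = 0.930 m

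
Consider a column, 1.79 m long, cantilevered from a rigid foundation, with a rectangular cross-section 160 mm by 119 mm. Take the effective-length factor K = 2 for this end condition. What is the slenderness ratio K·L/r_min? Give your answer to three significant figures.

Buckling occurs about the weak axis: I_min = h·b³/12 with b = 119 mm (the shorter side).
I_min = 160×119³/12 = 2.247×10^7 mm⁴
A = 1.904×10^4 mm²;  r_min = √(I/A) = √(2.247×10^7/1.904×10^4) = 34.35 mm
L_e = K·L = 2 × 1.79 m = 3.580 m = 3580.0 mm
λ = L_e / r_min = 3580.0 / 34.35 = 104

λ ≈ 104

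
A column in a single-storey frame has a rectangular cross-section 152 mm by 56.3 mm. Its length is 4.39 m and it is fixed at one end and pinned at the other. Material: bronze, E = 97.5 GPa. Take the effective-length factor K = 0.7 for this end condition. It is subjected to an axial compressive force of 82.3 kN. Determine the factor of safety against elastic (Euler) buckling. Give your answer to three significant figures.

n ≈ 2.80

Buckling occurs about the weak axis: I_min = h·b³/12 with b = 56.3 mm (the shorter side).
I_min = 152×56.3³/12 = 2.260×10^6 mm⁴
I = 2.260×10^6 mm⁴ = 2.260×10^-6 m⁴
Effective length L_e = K·L = 0.7 × 4.39 = 3.073 m
P_cr = π²EI / L_e² = π² × 97.5×10⁹ × 2.260×10^-6 / 3.073² = 2.303×10^5 N
Factor of safety n = P_cr / P = 230.34 / 82.3 = 2.80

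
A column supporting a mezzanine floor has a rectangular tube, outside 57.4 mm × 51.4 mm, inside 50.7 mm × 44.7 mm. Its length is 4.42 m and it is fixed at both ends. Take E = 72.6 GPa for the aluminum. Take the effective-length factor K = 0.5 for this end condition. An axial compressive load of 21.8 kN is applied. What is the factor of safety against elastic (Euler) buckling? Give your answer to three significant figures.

n ≈ 1.83

Weak-axis I_min = (h_o·b_o³ − h_i·b_i³)/12 with b_o = 51.4, b_i = 44.70 mm (shorter outer/inner sides).
I_min = (57.4×51.4³ − 50.70×44.70³)/12 = 2.722×10^5 mm⁴
I = 2.722×10^5 mm⁴ = 2.722×10^-7 m⁴
Effective length L_e = K·L = 0.5 × 4.42 = 2.210 m
P_cr = π²EI / L_e² = π² × 72.6×10⁹ × 2.722×10^-7 / 2.210² = 3.993×10^4 N
Factor of safety n = P_cr / P = 39.935 / 21.8 = 1.83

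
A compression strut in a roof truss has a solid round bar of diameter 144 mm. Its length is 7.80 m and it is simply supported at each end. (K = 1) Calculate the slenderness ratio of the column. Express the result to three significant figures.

λ ≈ 217

For a solid circle r = d/4 = 144/4 = 36.00 mm
L_e = K·L = 1 × 7.80 m = 7.800 m = 7800.0 mm
λ = L_e / r_min = 7800.0 / 36.00 = 217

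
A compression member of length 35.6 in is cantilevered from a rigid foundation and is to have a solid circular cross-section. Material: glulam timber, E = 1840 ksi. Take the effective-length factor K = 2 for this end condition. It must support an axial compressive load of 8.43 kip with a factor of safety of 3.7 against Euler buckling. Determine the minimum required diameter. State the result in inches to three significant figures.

Required P_cr = n·P = 3.7 × 8.43 = 31.19 kip
L_e = K·L = 2 × 35.6 = 71.20 in
Required I = P_cr·L_e²/(π²E) = 3.119×10^4 × 71.20² / (π² × 1.84×10^6) = 8.707 in⁴
Solid circle: I = πd⁴/64  ⇒  d = (64I/π)^(1/4) = (64×8.707/π)^(1/4) = 3.65 in

d ≈ 3.65 in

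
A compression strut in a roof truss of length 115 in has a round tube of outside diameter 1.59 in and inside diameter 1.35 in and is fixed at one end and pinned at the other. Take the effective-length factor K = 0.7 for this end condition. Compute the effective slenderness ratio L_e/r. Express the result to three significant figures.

λ ≈ 154

d_o = 1.59 in, d_i = 1.35 in
I = π(d_o⁴ − d_i⁴)/64 = π(1.59⁴ − 1.350⁴)/64 = 0.1507 in⁴
A = 0.5542 in²;  r_min = √(I/A) = √(0.1507/0.5542) = 0.5215 in
L_e = K·L = 0.7 × 115 = 80.50 in
λ = L_e / r_min = 80.500 / 0.5215 = 154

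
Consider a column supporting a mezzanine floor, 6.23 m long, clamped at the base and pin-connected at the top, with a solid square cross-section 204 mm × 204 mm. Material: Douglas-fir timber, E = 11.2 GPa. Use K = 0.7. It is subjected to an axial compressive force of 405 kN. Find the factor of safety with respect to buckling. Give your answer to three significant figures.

I = a⁴/12 = 204⁴/12 = 1.443×10^8 mm⁴
I = 1.443×10^8 mm⁴ = 1.443×10^-4 m⁴
Effective length L_e = K·L = 0.7 × 6.23 = 4.361 m
P_cr = π²EI / L_e² = π² × 11.2×10⁹ × 1.443×10^-4 / 4.361² = 8.389×10^5 N
Factor of safety n = P_cr / P = 838.85 / 405 = 2.07

n ≈ 2.07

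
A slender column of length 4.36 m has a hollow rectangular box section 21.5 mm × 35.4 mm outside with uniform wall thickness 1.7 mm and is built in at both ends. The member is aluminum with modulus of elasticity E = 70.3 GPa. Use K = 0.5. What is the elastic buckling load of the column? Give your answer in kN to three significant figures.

P_cr ≈ 1.97 kN

Inner dimensions: h_i = 35.4 − 2×1.7 = 32.00 mm, b_i = 21.5 − 2×1.7 = 18.10 mm
Weak-axis I_min = (h_o·b_o³ − h_i·b_i³)/12 with b_o = 21.5, b_i = 18.10 mm (shorter outer/inner sides).
I_min = (35.4×21.5³ − 32.00×18.10³)/12 = 1.351×10^4 mm⁴
I = 1.351×10^4 mm⁴ = 1.351×10^-8 m⁴
Effective length L_e = K·L = 0.5 × 4.36 = 2.180 m
P_cr = π²EI / L_e² = π² × 70.3×10⁹ × 1.351×10^-8 / 2.180² = 1.972×10^3 N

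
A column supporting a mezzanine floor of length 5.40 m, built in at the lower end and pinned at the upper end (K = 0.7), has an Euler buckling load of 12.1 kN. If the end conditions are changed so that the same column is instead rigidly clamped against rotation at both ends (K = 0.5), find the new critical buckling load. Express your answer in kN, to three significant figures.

P_cr ∝ 1/K², so P_cr,new = P_cr,old × (K_old/K_new)² = 12.1 × (0.7/0.5)²
= 12.1 × 1.960 = 23.7 kN

P_cr ≈ 23.7 kN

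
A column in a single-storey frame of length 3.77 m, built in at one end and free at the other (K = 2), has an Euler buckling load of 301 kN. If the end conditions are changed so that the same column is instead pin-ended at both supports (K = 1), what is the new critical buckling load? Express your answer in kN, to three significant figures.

P_cr ≈ 1200 kN

P_cr ∝ 1/K², so P_cr,new = P_cr,old × (K_old/K_new)² = 301 × (2/1)²
= 301 × 4.000 = 1200 kN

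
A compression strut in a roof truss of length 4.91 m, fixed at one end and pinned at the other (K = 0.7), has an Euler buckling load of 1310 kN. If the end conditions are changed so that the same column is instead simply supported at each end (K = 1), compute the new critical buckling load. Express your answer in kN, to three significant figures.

P_cr ∝ 1/K², so P_cr,new = P_cr,old × (K_old/K_new)² = 1310 × (0.7/1)²
= 1310 × 0.4900 = 642 kN

P_cr ≈ 642 kN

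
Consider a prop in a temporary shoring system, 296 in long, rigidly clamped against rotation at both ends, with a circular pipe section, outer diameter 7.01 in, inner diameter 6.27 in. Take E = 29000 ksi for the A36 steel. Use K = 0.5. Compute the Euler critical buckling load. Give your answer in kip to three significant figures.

P_cr ≈ 558 kip

d_o = 7.01 in, d_i = 6.27 in
I = π(d_o⁴ − d_i⁴)/64 = π(7.01⁴ − 6.270⁴)/64 = 42.67 in⁴
Effective length L_e = K·L = 0.5 × 296 = 148.0 in
P_cr = π²EI / L_e² = π² × 29000×10³ × 42.67 / 148.0² = 5.576×10^5 lb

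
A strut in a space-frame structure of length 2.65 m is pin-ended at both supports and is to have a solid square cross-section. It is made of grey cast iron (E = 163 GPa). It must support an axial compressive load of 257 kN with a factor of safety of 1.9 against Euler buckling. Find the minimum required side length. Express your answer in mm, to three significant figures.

Required P_cr = n·P = 1.9 × 257 = 488.3 kN
L_e = K·L = 1 × 2.65 = 2.650 m
Required I = P_cr·L_e²/(π²E) = 4.883×10^5 × 2.650² / (π² × 1.63×10^11) = 2.132×10^-6 m⁴
I_req = 2.132×10^6 mm⁴
Solid square: I = a⁴/12  ⇒  a = (12I)^(1/4) = (12×2.132×10^6)^(1/4) = 71.1 mm

a ≈ 71.1 mm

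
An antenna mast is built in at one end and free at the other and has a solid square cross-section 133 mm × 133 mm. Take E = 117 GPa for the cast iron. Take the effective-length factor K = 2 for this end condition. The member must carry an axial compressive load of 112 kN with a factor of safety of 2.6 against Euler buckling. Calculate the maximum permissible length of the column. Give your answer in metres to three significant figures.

I = a⁴/12 = 133⁴/12 = 2.608×10^7 mm⁴
I = 2.608×10^-5 m⁴
Required critical load P_cr = n·P = 2.6 × 112 = 291.2 kN = 2.912×10^5 N
From P_cr = π²EI/(K·L)²:  L = (1/K)·√(π²EI/P_cr) = (1/2)·√(π²×1.17×10^11×2.608×10^-5/2.912×10^5)
L = 5.08 m

L_max ≈ 5.08 m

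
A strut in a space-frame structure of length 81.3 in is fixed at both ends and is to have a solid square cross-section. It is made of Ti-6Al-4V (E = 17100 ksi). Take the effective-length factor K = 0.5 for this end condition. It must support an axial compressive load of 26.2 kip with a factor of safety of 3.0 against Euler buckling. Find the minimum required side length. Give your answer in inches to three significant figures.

a ≈ 1.74 in

Required P_cr = n·P = 3.0 × 26.2 = 78.60 kip
L_e = K·L = 0.5 × 81.3 = 40.65 in
Required I = P_cr·L_e²/(π²E) = 7.860×10^4 × 40.65² / (π² × 1.71×10^7) = 0.7696 in⁴
Solid square: I = a⁴/12  ⇒  a = (12I)^(1/4) = (12×0.7696)^(1/4) = 1.74 in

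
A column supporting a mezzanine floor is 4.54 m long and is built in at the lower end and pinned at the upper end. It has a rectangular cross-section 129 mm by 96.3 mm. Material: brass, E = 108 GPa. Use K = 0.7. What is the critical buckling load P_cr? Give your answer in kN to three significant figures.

P_cr ≈ 1010 kN

Buckling occurs about the weak axis: I_min = h·b³/12 with b = 96.3 mm (the shorter side).
I_min = 129×96.3³/12 = 9.600×10^6 mm⁴
I = 9.600×10^6 mm⁴ = 9.600×10^-6 m⁴
Effective length L_e = K·L = 0.7 × 4.54 = 3.178 m
P_cr = π²EI / L_e² = π² × 108×10⁹ × 9.600×10^-6 / 3.178² = 1.013×10^6 N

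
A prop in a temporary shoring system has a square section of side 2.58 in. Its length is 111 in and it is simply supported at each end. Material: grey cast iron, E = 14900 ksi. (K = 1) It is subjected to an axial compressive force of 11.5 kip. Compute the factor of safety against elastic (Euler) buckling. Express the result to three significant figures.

n ≈ 3.83

I = a⁴/12 = 2.58⁴/12 = 3.692 in⁴
Effective length L_e = K·L = 1 × 111 = 111.0 in
P_cr = π²EI / L_e² = π² × 14900×10³ × 3.692 / 111.0² = 4.407×10^4 lb
Factor of safety n = P_cr / P = 44.069 / 11.5 = 3.83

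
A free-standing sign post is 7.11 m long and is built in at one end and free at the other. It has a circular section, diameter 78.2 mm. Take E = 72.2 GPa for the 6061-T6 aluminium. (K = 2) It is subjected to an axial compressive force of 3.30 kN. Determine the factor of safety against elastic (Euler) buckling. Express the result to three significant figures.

I = πd⁴/64 = π×78.2⁴/64 = 1.836×10^6 mm⁴
I = 1.836×10^6 mm⁴ = 1.836×10^-6 m⁴
Effective length L_e = K·L = 2 × 7.11 = 14.22 m
P_cr = π²EI / L_e² = π² × 72.2×10⁹ × 1.836×10^-6 / 14.22² = 6.469×10^3 N
Factor of safety n = P_cr / P = 6.4690 / 3.30 = 1.96

n ≈ 1.96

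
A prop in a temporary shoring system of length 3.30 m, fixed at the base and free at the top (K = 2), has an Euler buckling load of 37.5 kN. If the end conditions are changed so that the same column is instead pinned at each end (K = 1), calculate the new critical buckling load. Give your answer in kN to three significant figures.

P_cr ∝ 1/K², so P_cr,new = P_cr,old × (K_old/K_new)² = 37.5 × (2/1)²
= 37.5 × 4.000 = 150 kN

P_cr ≈ 150 kN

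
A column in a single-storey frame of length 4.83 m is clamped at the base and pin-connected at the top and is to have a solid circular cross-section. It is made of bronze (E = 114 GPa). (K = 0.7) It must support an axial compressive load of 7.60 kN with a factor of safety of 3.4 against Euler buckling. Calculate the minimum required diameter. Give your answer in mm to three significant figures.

d ≈ 48.1 mm

Required P_cr = n·P = 3.4 × 7.60 = 25.84 kN
L_e = K·L = 0.7 × 4.83 = 3.381 m
Required I = P_cr·L_e²/(π²E) = 2.584×10^4 × 3.381² / (π² × 1.14×10^11) = 2.625×10^-7 m⁴
I_req = 2.625×10^5 mm⁴
Solid circle: I = πd⁴/64  ⇒  d = (64I/π)^(1/4) = (64×2.625×10^5/π)^(1/4) = 48.1 mm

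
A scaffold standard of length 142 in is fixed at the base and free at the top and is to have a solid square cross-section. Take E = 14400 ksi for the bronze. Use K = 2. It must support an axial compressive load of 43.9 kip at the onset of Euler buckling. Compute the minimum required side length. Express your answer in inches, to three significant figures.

L_e = K·L = 2 × 142 = 284.0 in
Required I = P_cr·L_e²/(π²E) = 4.390×10^4 × 284.0² / (π² × 1.44×10^7) = 24.91 in⁴
Solid square: I = a⁴/12  ⇒  a = (12I)^(1/4) = (12×24.91)^(1/4) = 4.16 in

a ≈ 4.16 in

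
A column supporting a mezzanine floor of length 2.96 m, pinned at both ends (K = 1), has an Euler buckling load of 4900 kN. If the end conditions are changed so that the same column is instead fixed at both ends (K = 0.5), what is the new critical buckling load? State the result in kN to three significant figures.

P_cr ≈ 19600 kN

P_cr ∝ 1/K², so P_cr,new = P_cr,old × (K_old/K_new)² = 4900 × (1/0.5)²
= 4900 × 4.000 = 19600 kN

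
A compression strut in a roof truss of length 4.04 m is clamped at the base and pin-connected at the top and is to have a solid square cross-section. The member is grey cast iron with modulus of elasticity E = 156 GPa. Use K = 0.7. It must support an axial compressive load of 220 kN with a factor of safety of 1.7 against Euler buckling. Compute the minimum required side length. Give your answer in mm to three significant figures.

a ≈ 69.5 mm

Required P_cr = n·P = 1.7 × 220 = 374.0 kN
L_e = K·L = 0.7 × 4.04 = 2.828 m
Required I = P_cr·L_e²/(π²E) = 3.740×10^5 × 2.828² / (π² × 1.56×10^11) = 1.943×10^-6 m⁴
I_req = 1.943×10^6 mm⁴
Solid square: I = a⁴/12  ⇒  a = (12I)^(1/4) = (12×1.943×10^6)^(1/4) = 69.5 mm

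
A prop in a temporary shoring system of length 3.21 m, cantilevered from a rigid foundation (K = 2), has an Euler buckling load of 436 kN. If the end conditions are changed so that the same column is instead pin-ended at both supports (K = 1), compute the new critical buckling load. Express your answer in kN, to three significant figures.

P_cr ≈ 1740 kN

P_cr ∝ 1/K², so P_cr,new = P_cr,old × (K_old/K_new)² = 436 × (2/1)²
= 436 × 4.000 = 1740 kN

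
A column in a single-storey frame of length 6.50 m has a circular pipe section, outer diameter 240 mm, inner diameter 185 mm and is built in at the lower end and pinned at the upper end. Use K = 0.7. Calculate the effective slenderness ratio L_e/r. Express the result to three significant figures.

λ ≈ 60.1

d_o = 240 mm, d_i = 185 mm
I = π(d_o⁴ − d_i⁴)/64 = π(240⁴ − 185.0⁴)/64 = 1.054×10^8 mm⁴
A = 1.836×10^4 mm²;  r_min = √(I/A) = √(1.054×10^8/1.836×10^4) = 75.76 mm
L_e = K·L = 0.7 × 6.50 m = 4.550 m = 4550.0 mm
λ = L_e / r_min = 4550.0 / 75.76 = 60.1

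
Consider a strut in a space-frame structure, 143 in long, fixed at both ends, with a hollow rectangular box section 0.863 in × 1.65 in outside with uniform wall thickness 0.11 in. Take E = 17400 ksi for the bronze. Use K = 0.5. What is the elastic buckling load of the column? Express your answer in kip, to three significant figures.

P_cr ≈ 1.90 kip

Inner dimensions: h_i = 1.65 − 2×0.11 = 1.430 in, b_i = 0.863 − 2×0.11 = 0.6430 in
Weak-axis I_min = (h_o·b_o³ − h_i·b_i³)/12 with b_o = 0.863, b_i = 0.6430 in (shorter outer/inner sides).
I_min = (1.65×0.863³ − 1.430×0.6430³)/12 = 5.670×10^-2 in⁴
Effective length L_e = K·L = 0.5 × 143 = 71.50 in
P_cr = π²EI / L_e² = π² × 17400×10³ × 5.670×10^-2 / 71.50² = 1.905×10^3 lb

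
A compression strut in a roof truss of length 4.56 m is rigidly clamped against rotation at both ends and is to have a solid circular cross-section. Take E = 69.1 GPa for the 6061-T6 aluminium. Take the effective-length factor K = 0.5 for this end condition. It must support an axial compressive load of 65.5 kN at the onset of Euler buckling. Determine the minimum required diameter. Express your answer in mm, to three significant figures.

d ≈ 56.5 mm

L_e = K·L = 0.5 × 4.56 = 2.280 m
Required I = P_cr·L_e²/(π²E) = 6.550×10^4 × 2.280² / (π² × 6.91×10^10) = 4.993×10^-7 m⁴
I_req = 4.993×10^5 mm⁴
Solid circle: I = πd⁴/64  ⇒  d = (64I/π)^(1/4) = (64×4.993×10^5/π)^(1/4) = 56.5 mm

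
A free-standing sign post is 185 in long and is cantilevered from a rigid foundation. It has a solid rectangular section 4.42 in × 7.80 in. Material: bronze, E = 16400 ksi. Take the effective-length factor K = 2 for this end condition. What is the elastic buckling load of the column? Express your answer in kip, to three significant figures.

P_cr ≈ 66.4 kip

Buckling occurs about the weak axis: I_min = h·b³/12 with b = 4.42 in (the shorter side).
I_min = 7.80×4.42³/12 = 56.13 in⁴
Effective length L_e = K·L = 2 × 185 = 370.0 in
P_cr = π²EI / L_e² = π² × 16400×10³ × 56.13 / 370.0² = 6.636×10^4 lb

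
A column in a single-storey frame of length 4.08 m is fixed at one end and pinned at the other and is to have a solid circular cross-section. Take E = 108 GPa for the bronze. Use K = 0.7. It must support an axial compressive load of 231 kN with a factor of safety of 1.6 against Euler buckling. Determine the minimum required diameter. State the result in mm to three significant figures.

Required P_cr = n·P = 1.6 × 231 = 369.6 kN
L_e = K·L = 0.7 × 4.08 = 2.856 m
Required I = P_cr·L_e²/(π²E) = 3.696×10^5 × 2.856² / (π² × 1.08×10^11) = 2.828×10^-6 m⁴
I_req = 2.828×10^6 mm⁴
Solid circle: I = πd⁴/64  ⇒  d = (64I/π)^(1/4) = (64×2.828×10^6/π)^(1/4) = 87.1 mm

d ≈ 87.1 mm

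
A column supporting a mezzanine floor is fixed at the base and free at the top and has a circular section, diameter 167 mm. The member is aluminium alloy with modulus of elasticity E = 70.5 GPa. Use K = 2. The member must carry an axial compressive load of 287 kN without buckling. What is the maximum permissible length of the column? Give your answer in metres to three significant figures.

I = πd⁴/64 = π×167⁴/64 = 3.818×10^7 mm⁴
I = 3.818×10^-5 m⁴
At the buckling limit P_cr = P = 2.870×10^5 N
From P_cr = π²EI/(K·L)²:  L = (1/K)·√(π²EI/P_cr) = (1/2)·√(π²×7.05×10^10×3.818×10^-5/2.870×10^5)
L = 4.81 m

L_max ≈ 4.81 m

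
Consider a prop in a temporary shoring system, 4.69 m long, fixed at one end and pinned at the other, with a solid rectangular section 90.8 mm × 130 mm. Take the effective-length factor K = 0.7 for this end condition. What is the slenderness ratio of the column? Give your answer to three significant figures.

λ ≈ 125

For a rectangle r_min = b/√12 = 90.8/√12 = 26.21 mm
L_e = K·L = 0.7 × 4.69 m = 3.283 m = 3283.0 mm
λ = L_e / r_min = 3283.0 / 26.21 = 125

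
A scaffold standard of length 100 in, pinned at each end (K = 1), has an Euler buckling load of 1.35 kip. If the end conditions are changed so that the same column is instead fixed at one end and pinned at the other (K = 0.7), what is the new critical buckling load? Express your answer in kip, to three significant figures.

P_cr ≈ 2.76 kip

P_cr ∝ 1/K², so P_cr,new = P_cr,old × (K_old/K_new)² = 1.35 × (1/0.7)²
= 1.35 × 2.041 = 2.76 kip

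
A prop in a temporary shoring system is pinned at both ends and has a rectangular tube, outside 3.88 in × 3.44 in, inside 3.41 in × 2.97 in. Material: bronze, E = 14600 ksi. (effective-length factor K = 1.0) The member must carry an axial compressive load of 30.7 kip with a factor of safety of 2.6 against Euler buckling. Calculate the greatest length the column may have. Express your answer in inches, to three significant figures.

L_max ≈ 102 in

Weak-axis I_min = (h_o·b_o³ − h_i·b_i³)/12 with b_o = 3.44, b_i = 2.970 in (shorter outer/inner sides).
I_min = (3.88×3.44³ − 3.410×2.970³)/12 = 5.717 in⁴
Required critical load P_cr = n·P = 2.6 × 30.7 = 79.82 kip = 7.982×10^4 lb
From P_cr = π²EI/(K·L)²:  L = (1/K)·√(π²EI/P_cr) = (1/1)·√(π²×1.46×10^7×5.717/7.982×10^4)
L = 102 in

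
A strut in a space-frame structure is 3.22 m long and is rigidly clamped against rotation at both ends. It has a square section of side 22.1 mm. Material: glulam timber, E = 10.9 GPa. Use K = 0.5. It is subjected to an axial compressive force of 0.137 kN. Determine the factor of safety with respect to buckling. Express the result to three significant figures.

I = a⁴/12 = 22.1⁴/12 = 1.988×10^4 mm⁴
I = 1.988×10^4 mm⁴ = 1.988×10^-8 m⁴
Effective length L_e = K·L = 0.5 × 3.22 = 1.610 m
P_cr = π²EI / L_e² = π² × 10.9×10⁹ × 1.988×10^-8 / 1.610² = 825.0 N
Factor of safety n = P_cr / P = 0.82502 / 0.137 = 6.02

n ≈ 6.02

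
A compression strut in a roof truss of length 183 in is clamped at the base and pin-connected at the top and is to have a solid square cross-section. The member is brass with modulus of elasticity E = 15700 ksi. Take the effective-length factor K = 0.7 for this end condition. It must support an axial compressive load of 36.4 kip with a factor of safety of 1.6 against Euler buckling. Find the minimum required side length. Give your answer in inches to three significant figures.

a ≈ 2.93 in

Required P_cr = n·P = 1.6 × 36.4 = 58.24 kip
L_e = K·L = 0.7 × 183 = 128.1 in
Required I = P_cr·L_e²/(π²E) = 5.824×10^4 × 128.1² / (π² × 1.57×10^7) = 6.168 in⁴
Solid square: I = a⁴/12  ⇒  a = (12I)^(1/4) = (12×6.168)^(1/4) = 2.93 in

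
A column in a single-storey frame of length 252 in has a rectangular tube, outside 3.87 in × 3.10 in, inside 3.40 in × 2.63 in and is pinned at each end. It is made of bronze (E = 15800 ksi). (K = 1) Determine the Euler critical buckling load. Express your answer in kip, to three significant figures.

P_cr ≈ 10.9 kip

Weak-axis I_min = (h_o·b_o³ − h_i·b_i³)/12 with b_o = 3.10, b_i = 2.630 in (shorter outer/inner sides).
I_min = (3.87×3.10³ − 3.400×2.630³)/12 = 4.453 in⁴
Effective length L_e = K·L = 1 × 252 = 252.0 in
P_cr = π²EI / L_e² = π² × 15800×10³ × 4.453 / 252.0² = 1.094×10^4 lb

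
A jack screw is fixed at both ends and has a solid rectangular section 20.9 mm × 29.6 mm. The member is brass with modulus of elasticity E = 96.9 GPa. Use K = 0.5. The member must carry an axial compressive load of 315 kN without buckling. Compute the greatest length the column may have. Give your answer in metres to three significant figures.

Buckling occurs about the weak axis: I_min = h·b³/12 with b = 20.9 mm (the shorter side).
I_min = 29.6×20.9³/12 = 2.252×10^4 mm⁴
I = 2.252×10^-8 m⁴
At the buckling limit P_cr = P = 3.150×10^5 N
From P_cr = π²EI/(K·L)²:  L = (1/K)·√(π²EI/P_cr) = (1/0.5)·√(π²×9.69×10^10×2.252×10^-8/3.150×10^5)
L = 0.523 m

L_max ≈ 0.523 m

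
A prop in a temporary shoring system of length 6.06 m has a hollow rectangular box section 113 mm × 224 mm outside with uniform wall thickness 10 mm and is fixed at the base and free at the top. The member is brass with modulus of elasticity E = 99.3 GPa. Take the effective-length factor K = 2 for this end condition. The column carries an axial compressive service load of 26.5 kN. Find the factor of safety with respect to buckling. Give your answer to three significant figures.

n ≈ 3.34

Inner dimensions: h_i = 224 − 2×10 = 204.0 mm, b_i = 113 − 2×10 = 93.00 mm
Weak-axis I_min = (h_o·b_o³ − h_i·b_i³)/12 with b_o = 113, b_i = 93.00 mm (shorter outer/inner sides).
I_min = (224×113³ − 204.0×93.00³)/12 = 1.326×10^7 mm⁴
I = 1.326×10^7 mm⁴ = 1.326×10^-5 m⁴
Effective length L_e = K·L = 2 × 6.06 = 12.12 m
P_cr = π²EI / L_e² = π² × 99.3×10⁹ × 1.326×10^-5 / 12.12² = 8.847×10^4 N
Factor of safety n = P_cr / P = 88.468 / 26.5 = 3.34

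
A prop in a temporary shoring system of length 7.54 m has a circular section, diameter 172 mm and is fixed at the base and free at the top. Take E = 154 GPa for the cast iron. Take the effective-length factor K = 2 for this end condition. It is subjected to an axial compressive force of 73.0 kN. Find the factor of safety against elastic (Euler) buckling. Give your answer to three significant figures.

n ≈ 3.93

I = πd⁴/64 = π×172⁴/64 = 4.296×10^7 mm⁴
I = 4.296×10^7 mm⁴ = 4.296×10^-5 m⁴
Effective length L_e = K·L = 2 × 7.54 = 15.08 m
P_cr = π²EI / L_e² = π² × 154×10⁹ × 4.296×10^-5 / 15.08² = 2.871×10^5 N
Factor of safety n = P_cr / P = 287.15 / 73.0 = 3.93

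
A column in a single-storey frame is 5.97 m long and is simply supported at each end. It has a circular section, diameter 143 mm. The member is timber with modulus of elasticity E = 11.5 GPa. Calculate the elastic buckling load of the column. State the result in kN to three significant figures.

P_cr ≈ 65.4 kN

I = πd⁴/64 = π×143⁴/64 = 2.053×10^7 mm⁴
I = 2.053×10^7 mm⁴ = 2.053×10^-5 m⁴
Effective length L_e = K·L = 1 × 5.97 = 5.970 m
P_cr = π²EI / L_e² = π² × 11.5×10⁹ × 2.053×10^-5 / 5.970² = 6.537×10^4 N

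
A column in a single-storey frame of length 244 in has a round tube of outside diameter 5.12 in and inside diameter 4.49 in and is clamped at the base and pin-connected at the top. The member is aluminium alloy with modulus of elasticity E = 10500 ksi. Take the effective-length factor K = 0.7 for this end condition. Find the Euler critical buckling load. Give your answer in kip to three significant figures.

P_cr ≈ 49.0 kip

d_o = 5.12 in, d_i = 4.49 in
I = π(d_o⁴ − d_i⁴)/64 = π(5.12⁴ − 4.490⁴)/64 = 13.78 in⁴
Effective length L_e = K·L = 0.7 × 244 = 170.8 in
P_cr = π²EI / L_e² = π² × 10500×10³ × 13.78 / 170.8² = 4.896×10^4 lb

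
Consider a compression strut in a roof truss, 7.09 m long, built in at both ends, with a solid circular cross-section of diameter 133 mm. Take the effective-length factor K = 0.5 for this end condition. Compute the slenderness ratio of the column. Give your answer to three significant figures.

For a solid circle r = d/4 = 133/4 = 33.25 mm
L_e = K·L = 0.5 × 7.09 m = 3.545 m = 3545.0 mm
λ = L_e / r_min = 3545.0 / 33.25 = 107

λ ≈ 107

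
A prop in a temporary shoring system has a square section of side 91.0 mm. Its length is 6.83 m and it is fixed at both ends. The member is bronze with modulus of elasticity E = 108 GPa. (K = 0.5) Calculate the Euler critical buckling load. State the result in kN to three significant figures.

I = a⁴/12 = 91.0⁴/12 = 5.715×10^6 mm⁴
I = 5.715×10^6 mm⁴ = 5.715×10^-6 m⁴
Effective length L_e = K·L = 0.5 × 6.83 = 3.415 m
P_cr = π²EI / L_e² = π² × 108×10⁹ × 5.715×10^-6 / 3.415² = 5.223×10^5 N

P_cr ≈ 522 kN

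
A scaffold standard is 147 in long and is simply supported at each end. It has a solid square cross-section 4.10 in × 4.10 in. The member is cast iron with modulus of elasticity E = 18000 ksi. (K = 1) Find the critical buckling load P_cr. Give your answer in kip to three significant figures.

I = a⁴/12 = 4.10⁴/12 = 23.55 in⁴
Effective length L_e = K·L = 1 × 147 = 147.0 in
P_cr = π²EI / L_e² = π² × 18000×10³ × 23.55 / 147.0² = 1.936×10^5 lb

P_cr ≈ 194 kip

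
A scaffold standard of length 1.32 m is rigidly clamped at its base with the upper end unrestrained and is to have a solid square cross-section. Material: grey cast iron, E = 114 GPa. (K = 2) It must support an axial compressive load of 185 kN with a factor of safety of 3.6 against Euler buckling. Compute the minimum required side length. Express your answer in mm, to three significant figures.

a ≈ 83.9 mm

Required P_cr = n·P = 3.6 × 185 = 666.0 kN
L_e = K·L = 2 × 1.32 = 2.640 m
Required I = P_cr·L_e²/(π²E) = 6.660×10^5 × 2.640² / (π² × 1.14×10^11) = 4.126×10^-6 m⁴
I_req = 4.126×10^6 mm⁴
Solid square: I = a⁴/12  ⇒  a = (12I)^(1/4) = (12×4.126×10^6)^(1/4) = 83.9 mm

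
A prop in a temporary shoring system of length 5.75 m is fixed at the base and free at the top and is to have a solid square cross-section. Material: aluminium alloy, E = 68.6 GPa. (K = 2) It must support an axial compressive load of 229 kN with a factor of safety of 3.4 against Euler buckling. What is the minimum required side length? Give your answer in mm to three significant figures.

Required P_cr = n·P = 3.4 × 229 = 778.6 kN
L_e = K·L = 2 × 5.75 = 11.50 m
Required I = P_cr·L_e²/(π²E) = 7.786×10^5 × 11.50² / (π² × 6.86×10^10) = 1.521×10^-4 m⁴
I_req = 1.521×10^8 mm⁴
Solid square: I = a⁴/12  ⇒  a = (12I)^(1/4) = (12×1.521×10^8)^(1/4) = 207 mm

a ≈ 207 mm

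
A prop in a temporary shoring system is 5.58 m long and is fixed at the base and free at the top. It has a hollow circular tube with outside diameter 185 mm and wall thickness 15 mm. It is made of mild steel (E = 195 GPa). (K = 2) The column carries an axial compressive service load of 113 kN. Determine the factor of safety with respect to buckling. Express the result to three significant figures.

n ≈ 3.99

Inner diameter d_i = 185 − 2×15 = 155.0 mm
I = π(d_o⁴ − d_i⁴)/64 = π(185⁴ − 155.0⁴)/64 = 2.917×10^7 mm⁴
I = 2.917×10^7 mm⁴ = 2.917×10^-5 m⁴
Effective length L_e = K·L = 2 × 5.58 = 11.16 m
P_cr = π²EI / L_e² = π² × 195×10⁹ × 2.917×10^-5 / 11.16² = 4.507×10^5 N
Factor of safety n = P_cr / P = 450.68 / 113 = 3.99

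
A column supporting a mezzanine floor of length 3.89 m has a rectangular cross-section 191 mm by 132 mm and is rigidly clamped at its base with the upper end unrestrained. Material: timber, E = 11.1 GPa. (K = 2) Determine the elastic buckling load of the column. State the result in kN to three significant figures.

Buckling occurs about the weak axis: I_min = h·b³/12 with b = 132 mm (the shorter side).
I_min = 191×132³/12 = 3.661×10^7 mm⁴
I = 3.661×10^7 mm⁴ = 3.661×10^-5 m⁴
Effective length L_e = K·L = 2 × 3.89 = 7.780 m
P_cr = π²EI / L_e² = π² × 11.1×10⁹ × 3.661×10^-5 / 7.780² = 6.626×10^4 N

P_cr ≈ 66.3 kN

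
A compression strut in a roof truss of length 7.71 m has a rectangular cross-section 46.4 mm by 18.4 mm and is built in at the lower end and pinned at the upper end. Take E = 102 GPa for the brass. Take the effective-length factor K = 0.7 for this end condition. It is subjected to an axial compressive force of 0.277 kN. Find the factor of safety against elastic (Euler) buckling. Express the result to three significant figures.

Buckling occurs about the weak axis: I_min = h·b³/12 with b = 18.4 mm (the shorter side).
I_min = 46.4×18.4³/12 = 2.409×10^4 mm⁴
I = 2.409×10^4 mm⁴ = 2.409×10^-8 m⁴
Effective length L_e = K·L = 0.7 × 7.71 = 5.397 m
P_cr = π²EI / L_e² = π² × 102×10⁹ × 2.409×10^-8 / 5.397² = 832.5 N
Factor of safety n = P_cr / P = 0.83250 / 0.277 = 3.01

n ≈ 3.01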